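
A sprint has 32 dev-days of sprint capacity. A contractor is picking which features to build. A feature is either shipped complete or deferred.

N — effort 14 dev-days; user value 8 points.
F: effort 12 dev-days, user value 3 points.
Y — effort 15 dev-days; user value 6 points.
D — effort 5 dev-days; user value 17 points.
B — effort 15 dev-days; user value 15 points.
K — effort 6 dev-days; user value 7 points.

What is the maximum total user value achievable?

Allowing fractional choices, the relaxed optimum would be about 42.4, but features are indivisible.
D + B + K: effort 5 + 15 + 6 = 26 ≤ 32, user value 17 + 15 + 7 = 39.
F + D + B: effort 12 + 5 + 15 = 32 ≤ 32, user value 3 + 17 + 15 = 35.
D + B: effort 5 + 15 = 20 ≤ 32, user value 17 + 15 = 32.
Best is D, B, and K with total user value 39.

39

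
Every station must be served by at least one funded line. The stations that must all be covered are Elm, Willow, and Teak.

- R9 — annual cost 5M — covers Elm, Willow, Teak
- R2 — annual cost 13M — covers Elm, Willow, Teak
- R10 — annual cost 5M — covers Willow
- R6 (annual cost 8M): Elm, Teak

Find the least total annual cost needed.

5

This is an integer covering problem.
R9 alone covers Elm, Willow, Teak — every station.
Total annual cost: 5.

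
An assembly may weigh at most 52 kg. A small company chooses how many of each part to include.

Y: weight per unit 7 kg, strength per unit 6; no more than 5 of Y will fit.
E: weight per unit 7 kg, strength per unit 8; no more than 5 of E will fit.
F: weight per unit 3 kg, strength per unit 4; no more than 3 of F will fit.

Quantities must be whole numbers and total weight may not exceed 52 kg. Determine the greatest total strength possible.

58

F has the best ratio (4/3); taking only F gives at most 3×4 = 12 (stopped by the supply cap of 3).
Mixing does better — 1×Y, 5×E, and 3×F: weight 51 ≤ 52, strength 1·6 + 5·8 + 3·4 = 58.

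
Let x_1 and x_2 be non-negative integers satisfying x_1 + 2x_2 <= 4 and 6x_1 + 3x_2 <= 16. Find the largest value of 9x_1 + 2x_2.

Relaxing integrality, the LP optimum is 24.00 at (x_1,x_2) = (2.67, 0), which is not an integer point.
(x_1,x_2)=(2,1): 1·2+2·1=4≤4, 6·2+3·1=15≤16, objective 20.
(x_1,x_2)=(2,0): 1·2+2·0=2≤4, 6·2+3·0=12≤16, objective 18.
(x_1,x_2)=(1,1): 1·1+2·1=3≤4, 6·1+3·1=9≤16, objective 11.
(x_1,x_2)=(1,0): 1·1+2·0=1≤4, 6·1+3·0=6≤16, objective 9.
The best lattice point is (2,1), giving 20.

20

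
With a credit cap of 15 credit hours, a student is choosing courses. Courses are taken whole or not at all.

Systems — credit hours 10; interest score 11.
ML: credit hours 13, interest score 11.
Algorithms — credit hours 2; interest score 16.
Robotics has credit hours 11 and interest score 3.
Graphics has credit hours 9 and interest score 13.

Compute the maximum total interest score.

29

Algorithms + Graphics: credit hours 2 + 9 = 11 ≤ 15, interest score 16 + 13 = 29.
ML + Algorithms: credit hours 13 + 2 = 15 ≤ 15, interest score 11 + 16 = 27.
Systems + Algorithms: credit hours 10 + 2 = 12 ≤ 15, interest score 11 + 16 = 27.
Best is Algorithms and Graphics with total interest score 29.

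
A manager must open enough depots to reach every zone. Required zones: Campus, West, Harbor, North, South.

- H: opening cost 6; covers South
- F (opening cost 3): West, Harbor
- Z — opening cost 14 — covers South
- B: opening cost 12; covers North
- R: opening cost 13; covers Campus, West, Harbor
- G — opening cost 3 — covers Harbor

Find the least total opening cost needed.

31

The greedy cost-per-new-zone heuristic would pick F, H, B, and R for 34, but a cheaper cover exists.
Choose H, B, and R: together they cover Campus, West, Harbor, North, South — every zone.
Total opening cost: 6 + 12 + 13 = 31.
No cover costs less than 31.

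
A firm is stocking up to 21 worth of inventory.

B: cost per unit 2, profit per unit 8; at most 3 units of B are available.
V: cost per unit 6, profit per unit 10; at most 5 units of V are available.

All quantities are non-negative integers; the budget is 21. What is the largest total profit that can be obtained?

Take 3×B and 2×V: cost 18 ≤ 21, profit 3·8 + 2·10 = 44.
B has the best ratio (8/2) and is taken to its limit of 3; remaining capacity is filled optimally with the others.

44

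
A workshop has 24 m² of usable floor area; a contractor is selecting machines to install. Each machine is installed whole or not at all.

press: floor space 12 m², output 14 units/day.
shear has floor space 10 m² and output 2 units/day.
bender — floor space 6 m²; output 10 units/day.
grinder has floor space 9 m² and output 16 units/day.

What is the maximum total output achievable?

Take press and grinder: floor space 12 + 9 = 21 ≤ 24, output 14 + 16 = 30.
No other feasible combination does better.

30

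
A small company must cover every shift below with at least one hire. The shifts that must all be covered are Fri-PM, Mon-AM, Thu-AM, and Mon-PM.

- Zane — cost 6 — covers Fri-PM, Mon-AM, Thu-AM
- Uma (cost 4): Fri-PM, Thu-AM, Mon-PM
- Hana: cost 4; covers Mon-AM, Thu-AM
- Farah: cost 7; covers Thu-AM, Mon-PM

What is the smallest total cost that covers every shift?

This is an integer covering problem.
Choose Uma and Hana: together they cover Fri-PM, Mon-AM, Thu-AM, Mon-PM — every shift.
Total cost: 4 + 4 = 8.
No cover costs less than 8.

8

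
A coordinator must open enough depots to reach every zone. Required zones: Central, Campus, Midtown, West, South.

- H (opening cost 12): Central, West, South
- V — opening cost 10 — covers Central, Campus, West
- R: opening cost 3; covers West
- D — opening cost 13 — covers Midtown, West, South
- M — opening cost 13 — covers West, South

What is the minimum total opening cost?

Choose V and D: together they cover Central, Campus, Midtown, West, South — every zone.
Total opening cost: 10 + 13 = 23.

23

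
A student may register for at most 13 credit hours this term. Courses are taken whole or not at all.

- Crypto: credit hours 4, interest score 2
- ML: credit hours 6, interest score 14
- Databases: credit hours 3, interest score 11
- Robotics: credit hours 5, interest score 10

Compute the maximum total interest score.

This is an integer program with binary decision variables.
Allowing fractional choices, the relaxed optimum would be about 33.0, but courses are indivisible.
ML + Databases: credit hours 6 + 3 = 9 ≤ 13, interest score 14 + 11 = 25.
Crypto + ML + Databases: credit hours 4 + 6 + 3 = 13 ≤ 13, interest score 2 + 14 + 11 = 27.
ML + Robotics: credit hours 6 + 5 = 11 ≤ 13, interest score 14 + 10 = 24.
Best is Crypto, ML, and Databases with total interest score 27.

27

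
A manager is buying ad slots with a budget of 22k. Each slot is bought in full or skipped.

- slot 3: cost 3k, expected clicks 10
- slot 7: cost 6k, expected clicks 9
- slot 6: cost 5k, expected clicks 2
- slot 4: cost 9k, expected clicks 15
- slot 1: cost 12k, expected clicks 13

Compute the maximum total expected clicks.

slot 4 + slot 1: cost 9 + 12 = 21 ≤ 22, expected clicks 15 + 13 = 28.
slot 3 + slot 7 + slot 1: cost 3 + 6 + 12 = 21 ≤ 22, expected clicks 10 + 9 + 13 = 32.
slot 3 + slot 7 + slot 4: cost 3 + 6 + 9 = 18 ≤ 22, expected clicks 10 + 9 + 15 = 34.
Best is slot 3, slot 7, and slot 4 with total expected clicks 34.

34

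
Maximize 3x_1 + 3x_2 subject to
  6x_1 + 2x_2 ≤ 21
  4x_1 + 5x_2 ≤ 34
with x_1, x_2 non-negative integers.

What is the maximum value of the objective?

The continuous relaxation peaks at (1.68, 5.45) with value 21.41; rounding to a feasible lattice point costs some objective.
(x_1,x_2)=(1,6): 6·1+2·6=18≤21, 4·1+5·6=34≤34, objective 21.
(x_1,x_2)=(2,4): 6·2+2·4=20≤21, 4·2+5·4=28≤34, objective 18.
(x_1,x_2)=(1,5): 6·1+2·5=16≤21, 4·1+5·5=29≤34, objective 18.
(x_1,x_2)=(0,6): 6·0+2·6=12≤21, 4·0+5·6=30≤34, objective 18.
The best lattice point is (1,6), giving 21.

21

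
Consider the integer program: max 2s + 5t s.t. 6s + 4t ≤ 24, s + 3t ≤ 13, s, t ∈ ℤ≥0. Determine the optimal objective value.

22

Relaxing integrality, the LP optimum is 22.14 at (s,t) = (1.43, 3.86), which is not an integer point.
(s,t)=(1,4): 6·1+4·4=22≤24, 1·1+3·4=13≤13, objective 22.
(s,t)=(0,4): 6·0+4·4=16≤24, 1·0+3·4=12≤13, objective 20.
(s,t)=(2,3): 6·2+4·3=24≤24, 1·2+3·3=11≤13, objective 19.
(s,t)=(1,3): 6·1+4·3=18≤24, 1·1+3·3=10≤13, objective 17.
Maximum is 22 at (s,t)=(1,4).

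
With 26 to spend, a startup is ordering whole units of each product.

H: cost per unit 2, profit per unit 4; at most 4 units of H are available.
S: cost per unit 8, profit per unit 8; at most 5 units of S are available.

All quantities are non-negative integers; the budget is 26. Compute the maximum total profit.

This is a bounded integer knapsack.
1×H and 3×S: cost 26 ≤ 26, profit 1·4 + 3·8 = 28.
4×H and 2×S: cost 24 ≤ 26, profit 4·4 + 2·8 = 32.
Best is 32.

32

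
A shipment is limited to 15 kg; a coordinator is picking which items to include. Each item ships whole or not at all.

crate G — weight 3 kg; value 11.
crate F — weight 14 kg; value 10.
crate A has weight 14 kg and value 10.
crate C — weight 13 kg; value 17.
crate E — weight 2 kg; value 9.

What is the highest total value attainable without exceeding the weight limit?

26

This is a 0-1 knapsack instance.
Allowing fractional choices, the relaxed optimum would be about 33.1, but items are indivisible.
crate G + crate E: weight 3 + 2 = 5 ≤ 15, value 11 + 9 = 20.
crate C + crate E: weight 13 + 2 = 15 ≤ 15, value 17 + 9 = 26.
crate C: weight 13 ≤ 15, value 17.
Best is crate C and crate E with total value 26.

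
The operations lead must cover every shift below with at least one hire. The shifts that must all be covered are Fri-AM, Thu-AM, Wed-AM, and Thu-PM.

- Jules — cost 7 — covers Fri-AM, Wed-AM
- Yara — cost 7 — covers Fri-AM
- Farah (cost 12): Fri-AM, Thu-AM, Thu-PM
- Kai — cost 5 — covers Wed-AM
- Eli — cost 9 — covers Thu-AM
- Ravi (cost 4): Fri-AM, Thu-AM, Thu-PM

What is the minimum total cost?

9

Choose Kai and Ravi: together they cover Fri-AM, Thu-AM, Wed-AM, Thu-PM — every shift.
Total cost: 5 + 4 = 9.
No cover costs less than 9.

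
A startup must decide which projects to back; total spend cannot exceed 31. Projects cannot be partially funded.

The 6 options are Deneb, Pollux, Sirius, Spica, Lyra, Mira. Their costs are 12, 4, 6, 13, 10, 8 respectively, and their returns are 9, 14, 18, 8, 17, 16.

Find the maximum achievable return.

65

Take Pollux, Sirius, Lyra, and Mira: cost 4 + 6 + 10 + 8 = 28 ≤ 31, return 14 + 18 + 17 + 16 = 65.
No other feasible combination does better.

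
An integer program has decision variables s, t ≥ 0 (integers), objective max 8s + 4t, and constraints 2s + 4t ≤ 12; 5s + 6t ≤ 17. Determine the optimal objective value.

24

(s,t)=(3,0) is feasible, giving 24.
(s,t)=(2,1) is feasible, giving 20.
The best lattice point is (3,0), giving 24.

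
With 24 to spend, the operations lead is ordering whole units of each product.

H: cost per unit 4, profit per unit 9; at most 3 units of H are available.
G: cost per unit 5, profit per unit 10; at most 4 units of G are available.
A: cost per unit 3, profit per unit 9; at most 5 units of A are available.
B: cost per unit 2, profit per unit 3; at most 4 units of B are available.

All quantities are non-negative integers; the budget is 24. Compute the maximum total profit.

A has the best ratio (9/3); taking only A gives at most 5×9 = 45 (stopped by the supply cap of 5).
Mixing does better — 1×H, 1×G, and 5×A: cost 24 ≤ 24, profit 1·9 + 1·10 + 5·9 = 64.

64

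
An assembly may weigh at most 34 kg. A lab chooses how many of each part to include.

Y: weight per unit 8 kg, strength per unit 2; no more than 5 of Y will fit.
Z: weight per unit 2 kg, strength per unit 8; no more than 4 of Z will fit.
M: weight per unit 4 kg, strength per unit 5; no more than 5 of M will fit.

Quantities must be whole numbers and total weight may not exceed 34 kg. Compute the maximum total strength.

57

Z has the best ratio (8/2); taking only Z gives at most 4×8 = 32 (stopped by the supply cap of 4).
Mixing does better — 4×Z and 5×M: weight 28 ≤ 34, strength 4·8 + 5·5 = 57.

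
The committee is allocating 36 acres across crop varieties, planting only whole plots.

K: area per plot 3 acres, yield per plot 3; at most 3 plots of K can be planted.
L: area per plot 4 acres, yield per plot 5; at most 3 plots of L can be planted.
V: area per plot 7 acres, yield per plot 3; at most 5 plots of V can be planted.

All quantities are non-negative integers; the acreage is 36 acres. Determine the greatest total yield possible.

30

This is a bounded integer knapsack.
Take 3×K, 3×L, and 2×V: area 35 ≤ 36, yield 3·3 + 3·5 + 2·3 = 30.
L has the best ratio (5/4) and is taken to its limit of 3; remaining capacity is filled optimally with the others.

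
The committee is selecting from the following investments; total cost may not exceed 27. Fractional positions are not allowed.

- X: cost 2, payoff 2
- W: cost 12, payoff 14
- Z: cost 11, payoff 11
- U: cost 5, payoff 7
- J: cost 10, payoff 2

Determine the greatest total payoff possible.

27

X + W + Z: cost 2 + 12 + 11 = 25 ≤ 27, payoff 2 + 14 + 11 = 27.
X + W + U: cost 2 + 12 + 5 = 19 ≤ 27, payoff 2 + 14 + 7 = 23.
W + Z: cost 12 + 11 = 23 ≤ 27, payoff 14 + 11 = 25.
Best is X, W, and Z with total payoff 27.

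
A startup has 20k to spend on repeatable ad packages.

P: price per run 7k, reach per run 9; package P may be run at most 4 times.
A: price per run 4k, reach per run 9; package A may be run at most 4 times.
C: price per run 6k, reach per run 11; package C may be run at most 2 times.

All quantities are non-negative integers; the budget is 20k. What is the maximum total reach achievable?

40

This is a bounded integer knapsack.
A has the best ratio (9/4); taking only A gives at most 4×9 = 36 (stopped by the supply cap of 4).
Mixing does better — 2×A and 2×C: price 20 ≤ 20, reach 2·9 + 2·11 = 40.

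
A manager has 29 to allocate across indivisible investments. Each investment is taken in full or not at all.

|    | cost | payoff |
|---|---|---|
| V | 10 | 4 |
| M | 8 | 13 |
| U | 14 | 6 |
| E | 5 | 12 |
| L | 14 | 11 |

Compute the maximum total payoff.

36

M + E + L: cost 8 + 5 + 14 = 27 ≤ 29, payoff 13 + 12 + 11 = 36.
M + U + E: cost 8 + 14 + 5 = 27 ≤ 29, payoff 13 + 6 + 12 = 31.
V + M + E: cost 10 + 8 + 5 = 23 ≤ 29, payoff 4 + 13 + 12 = 29.
Best is M, E, and L with total payoff 36.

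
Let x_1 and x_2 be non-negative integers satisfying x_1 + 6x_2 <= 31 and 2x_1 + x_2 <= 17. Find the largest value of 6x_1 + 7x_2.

64

Relaxing integrality, the LP optimum is 67.36 at (x_1,x_2) = (6.45, 4.09), which is not an integer point.
(x_1,x_2)=(6,4): 1·6+6·4=30≤31, 2·6+1·4=16≤17, objective 64.
(x_1,x_2)=(7,3): 1·7+6·3=25≤31, 2·7+1·3=17≤17, objective 63.
(x_1,x_2)=(5,4): 1·5+6·4=29≤31, 2·5+1·4=14≤17, objective 58.
(x_1,x_2)=(6,3): 1·6+6·3=24≤31, 2·6+1·3=15≤17, objective 57.
The best lattice point is (6,4), giving 64.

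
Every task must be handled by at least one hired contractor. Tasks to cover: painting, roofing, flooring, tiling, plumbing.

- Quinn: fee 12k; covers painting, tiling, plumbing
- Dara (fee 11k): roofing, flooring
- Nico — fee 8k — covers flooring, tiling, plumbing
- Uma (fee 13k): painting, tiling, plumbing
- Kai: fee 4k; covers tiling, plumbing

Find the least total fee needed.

23

The greedy cost-per-new-task heuristic would pick Kai, Dara, and Quinn for 27, but a cheaper cover exists.
Choose Quinn and Dara: together they cover painting, roofing, flooring, tiling, plumbing — every task.
Total fee: 12 + 11 = 23.
No cover costs less than 23.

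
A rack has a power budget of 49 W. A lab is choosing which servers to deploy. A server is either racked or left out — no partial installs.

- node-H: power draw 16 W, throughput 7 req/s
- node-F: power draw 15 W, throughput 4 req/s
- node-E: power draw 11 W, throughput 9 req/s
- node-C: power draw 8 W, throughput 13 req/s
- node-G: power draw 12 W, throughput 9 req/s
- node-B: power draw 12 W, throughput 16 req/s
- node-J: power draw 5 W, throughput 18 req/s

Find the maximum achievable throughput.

65

Allowing fractional choices, the relaxed optimum would be about 65.4, but servers are indivisible.
node-E + node-C + node-B + node-J: power draw 11 + 8 + 12 + 5 = 36 ≤ 49, throughput 9 + 13 + 16 + 18 = 56.
node-E + node-C + node-G + node-B + node-J: power draw 11 + 8 + 12 + 12 + 5 = 48 ≤ 49, throughput 9 + 13 + 9 + 16 + 18 = 65.
Best is node-E, node-C, node-G, node-B, and node-J with total throughput 65.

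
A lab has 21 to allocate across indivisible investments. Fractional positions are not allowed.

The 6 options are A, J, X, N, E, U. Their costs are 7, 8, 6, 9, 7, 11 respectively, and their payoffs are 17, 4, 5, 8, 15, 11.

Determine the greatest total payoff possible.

37

Take A, X, and E: cost 7 + 6 + 7 = 20 ≤ 21, payoff 17 + 5 + 15 = 37.
No other feasible combination does better.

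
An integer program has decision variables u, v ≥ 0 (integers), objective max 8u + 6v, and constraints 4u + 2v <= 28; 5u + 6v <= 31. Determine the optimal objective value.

48

(u,v)=(6,0): 4·6+2·0=24≤28, 5·6+6·0=30≤31, objective 48.
(u,v)=(5,1): 4·5+2·1=22≤28, 5·5+6·1=31≤31, objective 46.
(u,v)=(5,0): 4·5+2·0=20≤28, 5·5+6·0=25≤31, objective 40.
No feasible integer point exceeds 48.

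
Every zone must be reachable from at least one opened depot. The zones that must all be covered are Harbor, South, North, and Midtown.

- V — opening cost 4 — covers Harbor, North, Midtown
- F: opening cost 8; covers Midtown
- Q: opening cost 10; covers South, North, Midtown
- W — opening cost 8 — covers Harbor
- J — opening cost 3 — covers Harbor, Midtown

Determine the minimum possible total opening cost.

The greedy cost-per-new-zone heuristic would pick V and Q for 14, but a cheaper cover exists.
Choose Q and J: together they cover Harbor, South, North, Midtown — every zone.
Total opening cost: 10 + 3 = 13.
No cover costs less than 13.

13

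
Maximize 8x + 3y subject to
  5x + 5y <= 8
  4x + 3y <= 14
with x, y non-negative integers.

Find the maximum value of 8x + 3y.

Relaxing integrality, the LP optimum is 12.80 at (x,y) = (1.6, 0), which is not an integer point.
(x,y)=(1,0): 5·1+5·0=5≤8, 4·1+3·0=4≤14, objective 8.
(x,y)=(0,1): 5·0+5·1=5≤8, 4·0+3·1=3≤14, objective 3.
The best lattice point is (1,0), giving 8.

8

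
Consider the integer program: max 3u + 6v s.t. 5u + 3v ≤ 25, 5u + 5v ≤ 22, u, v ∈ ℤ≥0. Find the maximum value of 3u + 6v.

(u,v)=(0,4): 5·0+3·4=12≤25, 5·0+5·4=20≤22, objective 24.
(u,v)=(1,3): 5·1+3·3=14≤25, 5·1+5·3=20≤22, objective 21.
(u,v)=(0,3): 5·0+3·3=9≤25, 5·0+5·3=15≤22, objective 18.
No feasible integer point exceeds 24.

24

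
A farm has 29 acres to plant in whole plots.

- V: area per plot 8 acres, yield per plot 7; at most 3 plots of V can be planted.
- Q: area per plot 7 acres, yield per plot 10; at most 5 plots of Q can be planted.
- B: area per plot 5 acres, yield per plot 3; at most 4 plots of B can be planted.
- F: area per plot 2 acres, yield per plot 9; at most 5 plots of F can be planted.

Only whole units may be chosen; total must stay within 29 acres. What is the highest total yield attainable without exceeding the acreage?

68

F has the best ratio (9/2); taking only F gives at most 5×9 = 45 (stopped by the supply cap of 5).
Mixing does better — 2×Q, 1×B, and 5×F: area 29 ≤ 29, yield 2·10 + 1·3 + 5·9 = 68.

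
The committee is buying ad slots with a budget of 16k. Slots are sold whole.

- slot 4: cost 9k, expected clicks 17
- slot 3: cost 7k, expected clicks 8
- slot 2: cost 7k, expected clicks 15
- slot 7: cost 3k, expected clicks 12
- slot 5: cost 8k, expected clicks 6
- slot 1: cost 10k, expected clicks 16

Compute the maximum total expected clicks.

32

slot 4 + slot 2: cost 9 + 7 = 16 ≤ 16, expected clicks 17 + 15 = 32.
slot 7 + slot 1: cost 3 + 10 = 13 ≤ 16, expected clicks 12 + 16 = 28.
slot 4 + slot 7: cost 9 + 3 = 12 ≤ 16, expected clicks 17 + 12 = 29.
Best is slot 4 and slot 2 with total expected clicks 32.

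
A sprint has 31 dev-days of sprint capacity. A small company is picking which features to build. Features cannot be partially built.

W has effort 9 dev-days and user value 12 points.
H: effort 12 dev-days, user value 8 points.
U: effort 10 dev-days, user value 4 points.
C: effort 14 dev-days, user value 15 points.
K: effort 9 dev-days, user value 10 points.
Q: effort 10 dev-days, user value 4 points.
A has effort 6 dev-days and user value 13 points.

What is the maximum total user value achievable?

This is an integer program with binary decision variables.
Allowing fractional choices, the relaxed optimum would be about 42.5, but features are indivisible.
W + K + A: effort 9 + 9 + 6 = 24 ≤ 31, user value 12 + 10 + 13 = 35.
C + K + A: effort 14 + 9 + 6 = 29 ≤ 31, user value 15 + 10 + 13 = 38.
W + C + A: effort 9 + 14 + 6 = 29 ≤ 31, user value 12 + 15 + 13 = 40.
Best is W, C, and A with total user value 40.

40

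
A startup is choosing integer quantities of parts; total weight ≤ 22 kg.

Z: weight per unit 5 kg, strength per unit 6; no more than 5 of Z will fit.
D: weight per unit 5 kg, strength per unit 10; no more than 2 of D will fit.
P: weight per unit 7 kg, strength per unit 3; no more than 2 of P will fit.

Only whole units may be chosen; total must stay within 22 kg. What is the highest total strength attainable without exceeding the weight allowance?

32

This is a bounded integer knapsack.
2×Z and 2×D: weight 20 ≤ 22, strength 2·6 + 2·10 = 32.
1×Z, 2×D, and 1×P: weight 22 ≤ 22, strength 1·6 + 2·10 + 1·3 = 29.
Best is 32.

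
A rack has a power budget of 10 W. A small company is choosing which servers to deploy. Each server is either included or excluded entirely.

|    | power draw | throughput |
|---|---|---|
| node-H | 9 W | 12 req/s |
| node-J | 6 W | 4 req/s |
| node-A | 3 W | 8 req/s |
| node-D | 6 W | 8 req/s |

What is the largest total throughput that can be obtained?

16

Allowing fractional choices, the relaxed optimum would be about 17.3, but servers are indivisible.
node-A + node-D: power draw 3 + 6 = 9 ≤ 10, throughput 8 + 8 = 16.
node-H: power draw 9 ≤ 10, throughput 12.
node-J + node-A: power draw 6 + 3 = 9 ≤ 10, throughput 4 + 8 = 12.
Best is node-A and node-D with total throughput 16.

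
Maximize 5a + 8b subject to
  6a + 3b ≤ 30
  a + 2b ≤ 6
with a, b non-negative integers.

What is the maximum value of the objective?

28

Relaxing integrality, the LP optimum is 28.67 at (a,b) = (4.67, 0.667), which is not an integer point.
(a,b)=(4,1): 6·4+3·1=27≤30, 1·4+2·1=6≤6, objective 28.
(a,b)=(5,0): 6·5+3·0=30≤30, 1·5+2·0=5≤6, objective 25.
(a,b)=(3,1): 6·3+3·1=21≤30, 1·3+2·1=5≤6, objective 23.
No feasible integer point exceeds 28.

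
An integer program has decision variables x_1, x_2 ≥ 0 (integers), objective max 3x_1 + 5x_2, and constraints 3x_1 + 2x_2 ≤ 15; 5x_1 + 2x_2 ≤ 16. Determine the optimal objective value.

35

The continuous relaxation peaks at (0, 7.5) with value 37.50; rounding to a feasible lattice point costs some objective.
(x_1,x_2)=(0,7): 3·0+2·7=14≤15, 5·0+2·7=14≤16, objective 35.
(x_1,x_2)=(0,6): 3·0+2·6=12≤15, 5·0+2·6=12≤16, objective 30.
No feasible integer point exceeds 35.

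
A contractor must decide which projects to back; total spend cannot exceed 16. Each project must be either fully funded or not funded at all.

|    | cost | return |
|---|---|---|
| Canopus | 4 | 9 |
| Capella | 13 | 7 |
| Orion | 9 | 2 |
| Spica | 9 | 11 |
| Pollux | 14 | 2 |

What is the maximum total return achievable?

Allowing fractional choices, the relaxed optimum would be about 21.6, but projects are indivisible.
Canopus + Orion: cost 4 + 9 = 13 ≤ 16, return 9 + 2 = 11.
Spica: cost 9 ≤ 16, return 11.
Canopus + Spica: cost 4 + 9 = 13 ≤ 16, return 9 + 11 = 20.
Best is Canopus and Spica with total return 20.

20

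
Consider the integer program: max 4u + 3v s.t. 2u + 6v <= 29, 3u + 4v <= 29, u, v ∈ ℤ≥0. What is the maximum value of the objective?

36

The continuous relaxation peaks at (9.67, 0) with value 38.67; rounding to a feasible lattice point costs some objective.
(u,v)=(9,0): 2·9+6·0=18≤29, 3·9+4·0=27≤29, objective 36.
(u,v)=(8,1): 2·8+6·1=22≤29, 3·8+4·1=28≤29, objective 35.
(u,v)=(8,0): 2·8+6·0=16≤29, 3·8+4·0=24≤29, objective 32.
Maximum is 36 at (u,v)=(9,0).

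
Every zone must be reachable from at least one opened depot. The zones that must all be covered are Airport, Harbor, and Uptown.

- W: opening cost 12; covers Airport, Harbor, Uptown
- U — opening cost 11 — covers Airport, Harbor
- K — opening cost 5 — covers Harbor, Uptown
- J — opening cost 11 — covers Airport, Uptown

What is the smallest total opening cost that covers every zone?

12

W alone covers Airport, Harbor, Uptown — every zone.
Total opening cost: 12.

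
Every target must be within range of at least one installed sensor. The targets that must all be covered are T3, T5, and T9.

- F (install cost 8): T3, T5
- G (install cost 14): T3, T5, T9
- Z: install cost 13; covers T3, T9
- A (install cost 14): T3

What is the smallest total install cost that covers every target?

14

The greedy cost-per-new-target heuristic would pick F and Z for 21, but a cheaper cover exists.
G alone covers T3, T5, T9 — every target.
Total install cost: 14.
No cover costs less than 14.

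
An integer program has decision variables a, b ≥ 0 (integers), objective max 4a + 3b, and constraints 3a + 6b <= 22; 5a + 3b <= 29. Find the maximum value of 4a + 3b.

The continuous relaxation peaks at (5.14, 1.1) with value 23.86; rounding to a feasible lattice point costs some objective.
(a,b)=(5,1): 3·5+6·1=21≤22, 5·5+3·1=28≤29, objective 23.
(a,b)=(5,0): 3·5+6·0=15≤22, 5·5+3·0=25≤29, objective 20.
(a,b)=(4,1): 3·4+6·1=18≤22, 5·4+3·1=23≤29, objective 19.
Maximum is 23 at (a,b)=(5,1).

23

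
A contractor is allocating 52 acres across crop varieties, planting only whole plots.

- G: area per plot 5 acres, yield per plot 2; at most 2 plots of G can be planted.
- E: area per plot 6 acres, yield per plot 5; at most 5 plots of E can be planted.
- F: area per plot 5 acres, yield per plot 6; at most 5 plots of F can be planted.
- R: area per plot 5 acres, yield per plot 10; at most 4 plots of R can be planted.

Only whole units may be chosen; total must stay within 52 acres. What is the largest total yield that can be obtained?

R has the best ratio (10/5); taking only R gives at most 4×10 = 40 (stopped by the supply cap of 4).
Mixing does better — 1×E, 5×F, and 4×R: area 51 ≤ 52, yield 1·5 + 5·6 + 4·10 = 75.

75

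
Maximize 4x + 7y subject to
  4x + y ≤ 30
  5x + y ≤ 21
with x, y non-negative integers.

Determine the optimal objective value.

(x,y)=(0,21): 4·0+1·21=21≤30, 5·0+1·21=21≤21, objective 147.
(x,y)=(0,20): 4·0+1·20=20≤30, 5·0+1·20=20≤21, objective 140.
No feasible integer point exceeds 147.

147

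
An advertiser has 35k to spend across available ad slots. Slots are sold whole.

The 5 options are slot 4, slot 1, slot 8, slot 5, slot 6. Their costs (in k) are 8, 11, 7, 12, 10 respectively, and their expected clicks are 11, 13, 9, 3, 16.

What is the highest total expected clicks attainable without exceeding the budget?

40

Allowing fractional choices, the relaxed optimum would be about 47.8, but ad slots are indivisible.
slot 4 + slot 1 + slot 6: cost 8 + 11 + 10 = 29 ≤ 35, expected clicks 11 + 13 + 16 = 40.
slot 1 + slot 8 + slot 6: cost 11 + 7 + 10 = 28 ≤ 35, expected clicks 13 + 9 + 16 = 38.
Best is slot 4, slot 1, and slot 6 with total expected clicks 40.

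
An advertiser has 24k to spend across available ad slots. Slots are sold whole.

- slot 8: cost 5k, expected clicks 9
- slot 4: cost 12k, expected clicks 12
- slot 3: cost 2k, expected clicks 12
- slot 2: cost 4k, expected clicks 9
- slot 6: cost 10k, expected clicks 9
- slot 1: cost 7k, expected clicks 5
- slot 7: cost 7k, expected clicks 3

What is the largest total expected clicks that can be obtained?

Take slot 8, slot 4, slot 3, and slot 2: cost 5 + 12 + 2 + 4 = 23 ≤ 24, expected clicks 9 + 12 + 12 + 9 = 42.
No other feasible combination does better.

42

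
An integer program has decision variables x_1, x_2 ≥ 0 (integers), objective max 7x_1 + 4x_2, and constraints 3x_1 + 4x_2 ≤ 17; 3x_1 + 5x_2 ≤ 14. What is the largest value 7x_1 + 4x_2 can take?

28

(x_1,x_2)=(4,0): 3·4+4·0=12≤17, 3·4+5·0=12≤14, objective 28.
(x_1,x_2)=(3,1): 3·3+4·1=13≤17, 3·3+5·1=14≤14, objective 25.
Maximum is 28 at (x_1,x_2)=(4,0).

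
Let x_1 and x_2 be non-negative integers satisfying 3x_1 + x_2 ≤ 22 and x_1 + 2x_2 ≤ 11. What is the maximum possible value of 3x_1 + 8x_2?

43

The continuous relaxation peaks at (0, 5.5) with value 44.00; rounding to a feasible lattice point costs some objective.
(x_1,x_2)=(1,5): 3·1+1·5=8≤22, 1·1+2·5=11≤11, objective 43.
(x_1,x_2)=(0,5): 3·0+1·5=5≤22, 1·0+2·5=10≤11, objective 40.
(x_1,x_2)=(2,4): 3·2+1·4=10≤22, 1·2+2·4=10≤11, objective 38.
(x_1,x_2)=(1,4): 3·1+1·4=7≤22, 1·1+2·4=9≤11, objective 35.
Maximum is 43 at (x_1,x_2)=(1,5).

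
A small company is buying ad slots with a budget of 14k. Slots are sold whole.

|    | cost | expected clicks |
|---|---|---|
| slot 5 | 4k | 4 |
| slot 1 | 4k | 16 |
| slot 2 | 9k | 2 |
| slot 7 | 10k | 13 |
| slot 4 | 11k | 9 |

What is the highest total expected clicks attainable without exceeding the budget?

29

This is an integer program with binary decision variables.
Take slot 1 and slot 7: cost 4 + 10 = 14 ≤ 14, expected clicks 16 + 13 = 29.
No other feasible combination does better.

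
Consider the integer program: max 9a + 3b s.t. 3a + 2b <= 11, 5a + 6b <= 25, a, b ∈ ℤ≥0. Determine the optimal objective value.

Relaxing integrality, the LP optimum is 33.00 at (a,b) = (3.67, 0), which is not an integer point.
(a,b)=(3,1): 3·3+2·1=11≤11, 5·3+6·1=21≤25, objective 30.
(a,b)=(3,0): 3·3+2·0=9≤11, 5·3+6·0=15≤25, objective 27.
(a,b)=(2,2): 3·2+2·2=10≤11, 5·2+6·2=22≤25, objective 24.
The best lattice point is (3,1), giving 30.

30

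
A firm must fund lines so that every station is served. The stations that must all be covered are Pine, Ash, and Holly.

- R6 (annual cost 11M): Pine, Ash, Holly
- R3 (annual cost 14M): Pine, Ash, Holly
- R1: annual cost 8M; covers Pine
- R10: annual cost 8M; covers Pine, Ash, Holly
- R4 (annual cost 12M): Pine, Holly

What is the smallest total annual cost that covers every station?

8

R10 alone covers Pine, Ash, Holly — every station.
Total annual cost: 8.
No cover costs less than 8.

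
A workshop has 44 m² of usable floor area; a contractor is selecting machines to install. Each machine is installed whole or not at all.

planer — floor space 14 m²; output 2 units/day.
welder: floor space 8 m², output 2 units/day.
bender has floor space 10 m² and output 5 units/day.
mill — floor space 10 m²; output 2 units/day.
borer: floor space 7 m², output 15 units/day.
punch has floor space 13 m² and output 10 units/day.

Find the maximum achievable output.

bender + mill + borer + punch: floor space 10 + 10 + 7 + 13 = 40 ≤ 44, output 5 + 2 + 15 + 10 = 32.
planer + bender + borer + punch: floor space 14 + 10 + 7 + 13 = 44 ≤ 44, output 2 + 5 + 15 + 10 = 32.
welder + bender + borer + punch: floor space 8 + 10 + 7 + 13 = 38 ≤ 44, output 2 + 5 + 15 + 10 = 32.
The maximum output is 32; one optimal choice is welder, bender, borer, and punch.

32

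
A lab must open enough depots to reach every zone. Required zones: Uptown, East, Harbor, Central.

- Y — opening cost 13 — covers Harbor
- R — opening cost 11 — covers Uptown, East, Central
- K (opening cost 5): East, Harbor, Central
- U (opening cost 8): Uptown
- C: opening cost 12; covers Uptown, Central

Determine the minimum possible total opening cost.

13

This is a weighted set-cover instance.
Choose K and U: together they cover Uptown, East, Harbor, Central — every zone.
Total opening cost: 5 + 8 = 13.
No cover costs less than 13.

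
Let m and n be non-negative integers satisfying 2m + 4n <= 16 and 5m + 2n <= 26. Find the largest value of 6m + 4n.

32

(m,n)=(4,2) is feasible, giving 32.
(m,n)=(5,0) is feasible, giving 30.
No feasible integer point exceeds 32.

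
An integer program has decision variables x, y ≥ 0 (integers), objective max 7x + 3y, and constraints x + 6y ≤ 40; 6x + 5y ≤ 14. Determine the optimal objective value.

14

(x,y)=(2,0): 1·2+6·0=2≤40, 6·2+5·0=12≤14, objective 14.
(x,y)=(1,1): 1·1+6·1=7≤40, 6·1+5·1=11≤14, objective 10.
(x,y)=(1,0): 1·1+6·0=1≤40, 6·1+5·0=6≤14, objective 7.
No feasible integer point exceeds 14.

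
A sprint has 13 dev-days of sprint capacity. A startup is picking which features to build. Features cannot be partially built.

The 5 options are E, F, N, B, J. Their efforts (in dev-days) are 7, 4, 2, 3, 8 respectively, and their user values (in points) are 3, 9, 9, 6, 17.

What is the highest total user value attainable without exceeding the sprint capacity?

32

This is an integer program with binary decision variables.
N + B + J: effort 2 + 3 + 8 = 13 ≤ 13, user value 9 + 6 + 17 = 32.
F + J: effort 4 + 8 = 12 ≤ 13, user value 9 + 17 = 26.
N + J: effort 2 + 8 = 10 ≤ 13, user value 9 + 17 = 26.
Best is N, B, and J with total user value 32.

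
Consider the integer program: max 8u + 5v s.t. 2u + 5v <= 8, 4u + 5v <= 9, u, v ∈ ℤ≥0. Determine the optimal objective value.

Relaxing integrality, the LP optimum is 18.00 at (u,v) = (2.25, 0), which is not an integer point.
(u,v)=(2,0): 2·2+5·0=4≤8, 4·2+5·0=8≤9, objective 16.
(u,v)=(1,1): 2·1+5·1=7≤8, 4·1+5·1=9≤9, objective 13.
(u,v)=(1,0): 2·1+5·0=2≤8, 4·1+5·0=4≤9, objective 8.
The best lattice point is (2,0), giving 16.

16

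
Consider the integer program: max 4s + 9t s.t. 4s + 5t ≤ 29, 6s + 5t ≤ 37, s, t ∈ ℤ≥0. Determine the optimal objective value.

49

Relaxing integrality, the LP optimum is 52.20 at (s,t) = (0, 5.8), which is not an integer point.
(s,t)=(1,5): 4·1+5·5=29≤29, 6·1+5·5=31≤37, objective 49.
(s,t)=(0,5): 4·0+5·5=25≤29, 6·0+5·5=25≤37, objective 45.
(s,t)=(2,4): 4·2+5·4=28≤29, 6·2+5·4=32≤37, objective 44.
(s,t)=(1,4): 4·1+5·4=24≤29, 6·1+5·4=26≤37, objective 40.
The best lattice point is (1,5), giving 49.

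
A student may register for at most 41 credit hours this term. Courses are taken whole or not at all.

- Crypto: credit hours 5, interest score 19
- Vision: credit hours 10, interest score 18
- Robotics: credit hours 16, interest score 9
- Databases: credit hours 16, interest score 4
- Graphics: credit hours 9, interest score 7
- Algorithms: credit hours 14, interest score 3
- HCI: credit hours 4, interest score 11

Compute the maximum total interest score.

Allowing fractional choices, the relaxed optimum would be about 62.3, but courses are indivisible.
Crypto + Vision + Graphics + HCI: credit hours 5 + 10 + 9 + 4 = 28 ≤ 41, interest score 19 + 18 + 7 + 11 = 55.
Crypto + Vision + Robotics + HCI: credit hours 5 + 10 + 16 + 4 = 35 ≤ 41, interest score 19 + 18 + 9 + 11 = 57.
Best is Crypto, Vision, Robotics, and HCI with total interest score 57.

57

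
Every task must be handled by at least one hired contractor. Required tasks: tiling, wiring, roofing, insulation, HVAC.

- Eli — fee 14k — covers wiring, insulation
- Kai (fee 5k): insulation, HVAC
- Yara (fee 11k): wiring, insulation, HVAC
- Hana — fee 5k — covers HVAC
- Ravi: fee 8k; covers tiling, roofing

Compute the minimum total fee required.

This is a weighted set-cover instance.
Choose Yara and Ravi: together they cover tiling, wiring, roofing, insulation, HVAC — every task.
Total fee: 11 + 8 = 19.

19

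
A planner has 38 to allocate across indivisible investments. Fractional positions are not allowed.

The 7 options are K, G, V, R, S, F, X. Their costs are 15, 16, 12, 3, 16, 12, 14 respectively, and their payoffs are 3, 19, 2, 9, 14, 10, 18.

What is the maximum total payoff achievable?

46

Treat it as a binary knapsack problem.
Take G, R, and X: cost 16 + 3 + 14 = 33 ≤ 38, payoff 19 + 9 + 18 = 46.
No other feasible combination does better.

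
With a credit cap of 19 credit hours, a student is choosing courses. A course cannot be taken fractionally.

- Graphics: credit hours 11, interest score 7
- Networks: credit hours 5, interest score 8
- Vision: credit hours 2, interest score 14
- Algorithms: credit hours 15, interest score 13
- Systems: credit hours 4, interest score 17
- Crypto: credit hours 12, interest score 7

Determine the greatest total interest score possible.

39

Allowing fractional choices, the relaxed optimum would be about 45.9, but courses are indivisible.
Networks + Vision + Systems: credit hours 5 + 2 + 4 = 11 ≤ 19, interest score 8 + 14 + 17 = 39.
Graphics + Vision + Systems: credit hours 11 + 2 + 4 = 17 ≤ 19, interest score 7 + 14 + 17 = 38.
Vision + Systems + Crypto: credit hours 2 + 4 + 12 = 18 ≤ 19, interest score 14 + 17 + 7 = 38.
Best is Networks, Vision, and Systems with total interest score 39.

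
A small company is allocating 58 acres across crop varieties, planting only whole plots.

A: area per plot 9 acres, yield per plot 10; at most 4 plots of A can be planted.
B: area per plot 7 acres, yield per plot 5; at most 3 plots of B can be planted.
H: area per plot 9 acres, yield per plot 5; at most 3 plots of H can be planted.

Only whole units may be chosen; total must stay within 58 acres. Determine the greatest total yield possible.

This is a bounded integer knapsack.
A has the best ratio (10/9); taking only A gives at most 4×10 = 40 (stopped by the supply cap of 4).
Mixing does better — 4×A and 3×B: area 57 ≤ 58, yield 4·10 + 3·5 = 55.

55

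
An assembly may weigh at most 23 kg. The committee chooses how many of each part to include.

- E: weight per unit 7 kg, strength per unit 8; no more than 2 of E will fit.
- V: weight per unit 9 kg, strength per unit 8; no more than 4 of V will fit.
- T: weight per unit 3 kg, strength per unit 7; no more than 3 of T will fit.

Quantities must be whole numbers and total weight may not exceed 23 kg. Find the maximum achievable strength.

This is a bounded integer knapsack.
T has the best ratio (7/3); taking only T gives at most 3×7 = 21 (stopped by the supply cap of 3).
Mixing does better — 2×E and 3×T: weight 23 ≤ 23, strength 2·8 + 3·7 = 37.

37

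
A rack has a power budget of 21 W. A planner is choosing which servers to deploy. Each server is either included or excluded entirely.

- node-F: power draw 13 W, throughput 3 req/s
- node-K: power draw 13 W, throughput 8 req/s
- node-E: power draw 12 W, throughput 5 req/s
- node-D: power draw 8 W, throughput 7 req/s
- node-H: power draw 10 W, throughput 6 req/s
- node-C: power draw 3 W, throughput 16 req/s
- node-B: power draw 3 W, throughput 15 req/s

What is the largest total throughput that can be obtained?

39

This is a 0-1 knapsack instance.
Take node-K, node-C, and node-B: power draw 13 + 3 + 3 = 19 ≤ 21, throughput 8 + 16 + 15 = 39.
No other feasible combination does better.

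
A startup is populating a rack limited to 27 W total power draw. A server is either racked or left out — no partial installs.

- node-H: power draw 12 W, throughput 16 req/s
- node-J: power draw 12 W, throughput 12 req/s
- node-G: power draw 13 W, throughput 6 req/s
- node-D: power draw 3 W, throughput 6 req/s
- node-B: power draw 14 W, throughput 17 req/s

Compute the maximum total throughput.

This is an integer program with binary decision variables.
node-H + node-B: power draw 12 + 14 = 26 ≤ 27, throughput 16 + 17 = 33.
node-H + node-J + node-D: power draw 12 + 12 + 3 = 27 ≤ 27, throughput 16 + 12 + 6 = 34.
Best is node-H, node-J, and node-D with total throughput 34.

34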